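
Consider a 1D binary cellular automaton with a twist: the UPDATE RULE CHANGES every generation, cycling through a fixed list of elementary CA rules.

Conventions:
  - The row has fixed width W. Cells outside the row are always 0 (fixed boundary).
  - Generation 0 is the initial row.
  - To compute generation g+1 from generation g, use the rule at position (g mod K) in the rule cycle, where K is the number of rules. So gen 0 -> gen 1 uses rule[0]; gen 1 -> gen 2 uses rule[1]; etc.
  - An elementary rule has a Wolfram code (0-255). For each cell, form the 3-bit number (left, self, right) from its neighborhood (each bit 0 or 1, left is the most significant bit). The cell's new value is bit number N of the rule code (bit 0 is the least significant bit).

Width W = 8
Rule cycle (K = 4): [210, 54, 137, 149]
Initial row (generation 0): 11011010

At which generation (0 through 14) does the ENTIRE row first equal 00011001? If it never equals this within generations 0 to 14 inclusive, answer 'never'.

Gen 0: 11011010
Gen 1 (rule 210): 01001001
Gen 2 (rule 54): 11111111
Gen 3 (rule 137): 11111110
Gen 4 (rule 149): 01111101
Gen 5 (rule 210): 10111100
Gen 6 (rule 54): 11000010
Gen 7 (rule 137): 10011000
Gen 8 (rule 149): 11000111
Gen 9 (rule 210): 01101011
Gen 10 (rule 54): 10011100
Gen 11 (rule 137): 00011001
Gen 12 (rule 149): 11000101
Gen 13 (rule 210): 01101000
Gen 14 (rule 54): 10011100

Answer: 11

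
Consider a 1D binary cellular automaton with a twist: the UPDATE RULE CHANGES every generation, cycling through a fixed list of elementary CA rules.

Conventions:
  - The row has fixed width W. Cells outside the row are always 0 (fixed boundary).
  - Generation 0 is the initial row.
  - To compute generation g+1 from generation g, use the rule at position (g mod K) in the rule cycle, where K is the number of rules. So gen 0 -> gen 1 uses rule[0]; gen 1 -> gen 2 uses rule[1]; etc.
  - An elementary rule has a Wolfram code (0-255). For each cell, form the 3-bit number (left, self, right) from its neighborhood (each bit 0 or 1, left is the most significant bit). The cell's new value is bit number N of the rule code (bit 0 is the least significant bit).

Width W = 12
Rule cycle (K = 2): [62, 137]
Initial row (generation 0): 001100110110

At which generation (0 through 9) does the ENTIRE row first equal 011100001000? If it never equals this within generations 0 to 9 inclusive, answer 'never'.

Gen 0: 001100110110
Gen 1 (rule 62): 011011101101
Gen 2 (rule 137): 010011001000
Gen 3 (rule 62): 111110111100
Gen 4 (rule 137): 111100111001
Gen 5 (rule 62): 100011100111
Gen 6 (rule 137): 001011000110
Gen 7 (rule 62): 011110101101
Gen 8 (rule 137): 011100001000
Gen 9 (rule 62): 110010011100

Answer: 8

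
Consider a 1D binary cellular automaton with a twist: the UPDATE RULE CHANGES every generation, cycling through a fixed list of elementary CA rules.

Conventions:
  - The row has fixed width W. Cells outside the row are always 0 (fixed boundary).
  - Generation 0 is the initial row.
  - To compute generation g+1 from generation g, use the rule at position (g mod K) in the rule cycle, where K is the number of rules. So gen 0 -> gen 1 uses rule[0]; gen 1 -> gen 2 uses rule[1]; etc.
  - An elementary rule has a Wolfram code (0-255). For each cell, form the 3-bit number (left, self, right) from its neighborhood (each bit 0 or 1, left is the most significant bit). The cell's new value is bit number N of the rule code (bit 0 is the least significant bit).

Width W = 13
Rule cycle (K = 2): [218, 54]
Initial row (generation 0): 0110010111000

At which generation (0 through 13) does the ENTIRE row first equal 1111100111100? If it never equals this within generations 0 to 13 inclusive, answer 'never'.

Answer: 1

Derivation:
Gen 0: 0110010111000
Gen 1 (rule 218): 1111100111100
Gen 2 (rule 54): 0000011000010
Gen 3 (rule 218): 0000111100101
Gen 4 (rule 54): 0001000011111
Gen 5 (rule 218): 0010100111111
Gen 6 (rule 54): 0111111000000
Gen 7 (rule 218): 1111111100000
Gen 8 (rule 54): 0000000010000
Gen 9 (rule 218): 0000000101000
Gen 10 (rule 54): 0000001111100
Gen 11 (rule 218): 0000011111110
Gen 12 (rule 54): 0000100000001
Gen 13 (rule 218): 0001010000010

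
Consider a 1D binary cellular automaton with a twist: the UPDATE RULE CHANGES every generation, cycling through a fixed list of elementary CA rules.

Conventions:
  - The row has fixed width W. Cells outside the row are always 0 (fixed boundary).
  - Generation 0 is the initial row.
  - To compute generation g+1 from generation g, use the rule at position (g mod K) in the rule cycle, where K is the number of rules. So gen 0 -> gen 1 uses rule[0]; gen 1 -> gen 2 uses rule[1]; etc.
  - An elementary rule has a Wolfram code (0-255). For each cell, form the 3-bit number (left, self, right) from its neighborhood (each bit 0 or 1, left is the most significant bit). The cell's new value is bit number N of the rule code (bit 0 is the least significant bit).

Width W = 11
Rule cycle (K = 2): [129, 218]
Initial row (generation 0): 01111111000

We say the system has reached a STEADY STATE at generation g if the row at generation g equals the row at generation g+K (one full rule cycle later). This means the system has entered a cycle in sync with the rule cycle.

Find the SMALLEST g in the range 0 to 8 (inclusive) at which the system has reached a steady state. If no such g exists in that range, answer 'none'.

Answer: 2

Derivation:
Gen 0: 01111111000
Gen 1 (rule 129): 00111110011
Gen 2 (rule 218): 01111111111
Gen 3 (rule 129): 00111111110
Gen 4 (rule 218): 01111111111
Gen 5 (rule 129): 00111111110
Gen 6 (rule 218): 01111111111
Gen 7 (rule 129): 00111111110
Gen 8 (rule 218): 01111111111
Gen 9 (rule 129): 00111111110
Gen 10 (rule 218): 01111111111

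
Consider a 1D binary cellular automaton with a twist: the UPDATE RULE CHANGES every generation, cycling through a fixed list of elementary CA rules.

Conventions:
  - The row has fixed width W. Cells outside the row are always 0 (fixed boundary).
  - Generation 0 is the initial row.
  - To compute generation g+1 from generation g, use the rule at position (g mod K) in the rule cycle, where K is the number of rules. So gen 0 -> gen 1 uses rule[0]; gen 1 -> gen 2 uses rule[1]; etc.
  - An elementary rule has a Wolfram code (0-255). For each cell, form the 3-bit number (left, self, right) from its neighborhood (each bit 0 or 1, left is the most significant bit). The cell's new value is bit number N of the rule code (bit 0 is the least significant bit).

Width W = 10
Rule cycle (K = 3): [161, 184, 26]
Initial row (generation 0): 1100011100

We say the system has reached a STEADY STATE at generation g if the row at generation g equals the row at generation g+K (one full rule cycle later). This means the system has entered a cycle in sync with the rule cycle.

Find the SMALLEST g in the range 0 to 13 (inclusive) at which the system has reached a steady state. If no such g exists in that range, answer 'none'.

Gen 0: 1100011100
Gen 1 (rule 161): 0001001001
Gen 2 (rule 184): 0000100100
Gen 3 (rule 26): 0001011010
Gen 4 (rule 161): 1100100100
Gen 5 (rule 184): 1010010010
Gen 6 (rule 26): 0001101101
Gen 7 (rule 161): 1100010010
Gen 8 (rule 184): 1010001001
Gen 9 (rule 26): 0001010110
Gen 10 (rule 161): 1100101000
Gen 11 (rule 184): 1010010100
Gen 12 (rule 26): 0001100010
Gen 13 (rule 161): 1100001000
Gen 14 (rule 184): 1010000100
Gen 15 (rule 26): 0001001010
Gen 16 (rule 161): 1100000100

Answer: none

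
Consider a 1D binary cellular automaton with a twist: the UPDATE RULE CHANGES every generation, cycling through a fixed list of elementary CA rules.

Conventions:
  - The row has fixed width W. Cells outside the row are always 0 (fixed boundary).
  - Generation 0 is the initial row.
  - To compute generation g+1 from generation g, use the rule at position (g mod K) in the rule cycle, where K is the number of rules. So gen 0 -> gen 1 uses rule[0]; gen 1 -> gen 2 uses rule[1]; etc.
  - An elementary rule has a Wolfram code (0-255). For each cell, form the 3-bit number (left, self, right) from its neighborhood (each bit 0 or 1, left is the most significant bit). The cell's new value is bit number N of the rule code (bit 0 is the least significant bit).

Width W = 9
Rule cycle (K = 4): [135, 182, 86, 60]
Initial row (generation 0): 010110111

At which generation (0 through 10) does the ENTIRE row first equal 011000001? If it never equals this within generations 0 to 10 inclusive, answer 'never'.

Gen 0: 010110111
Gen 1 (rule 135): 110000010
Gen 2 (rule 182): 001000111
Gen 3 (rule 86): 011101001
Gen 4 (rule 60): 010011101
Gen 5 (rule 135): 110101001
Gen 6 (rule 182): 001111111
Gen 7 (rule 86): 010000001
Gen 8 (rule 60): 011000001
Gen 9 (rule 135): 100011111
Gen 10 (rule 182): 110101110

Answer: 8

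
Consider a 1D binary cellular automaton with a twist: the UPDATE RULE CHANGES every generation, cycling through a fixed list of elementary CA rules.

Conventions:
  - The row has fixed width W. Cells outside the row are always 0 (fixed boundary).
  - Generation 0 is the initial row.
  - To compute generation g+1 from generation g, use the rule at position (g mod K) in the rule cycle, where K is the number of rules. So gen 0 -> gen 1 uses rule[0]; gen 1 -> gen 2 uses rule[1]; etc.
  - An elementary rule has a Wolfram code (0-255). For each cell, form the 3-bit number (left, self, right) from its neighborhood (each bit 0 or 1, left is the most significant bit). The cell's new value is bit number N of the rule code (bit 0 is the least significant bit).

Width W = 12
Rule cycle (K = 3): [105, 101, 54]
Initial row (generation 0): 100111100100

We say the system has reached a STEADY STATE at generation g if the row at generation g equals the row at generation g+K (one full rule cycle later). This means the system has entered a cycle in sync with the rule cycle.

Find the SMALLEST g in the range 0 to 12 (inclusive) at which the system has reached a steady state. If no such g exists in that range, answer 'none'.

Gen 0: 100111100100
Gen 1 (rule 105): 000100100001
Gen 2 (rule 101): 110100101101
Gen 3 (rule 54): 001111110011
Gen 4 (rule 105): 101000010011
Gen 5 (rule 101): 111011010001
Gen 6 (rule 54): 000100111011
Gen 7 (rule 105): 110000101111
Gen 8 (rule 101): 010110110001
Gen 9 (rule 54): 111001001011
Gen 10 (rule 105): 101000000111
Gen 11 (rule 101): 111011110001
Gen 12 (rule 54): 000100001011
Gen 13 (rule 105): 110001100111
Gen 14 (rule 101): 010100100001
Gen 15 (rule 54): 111111110011

Answer: none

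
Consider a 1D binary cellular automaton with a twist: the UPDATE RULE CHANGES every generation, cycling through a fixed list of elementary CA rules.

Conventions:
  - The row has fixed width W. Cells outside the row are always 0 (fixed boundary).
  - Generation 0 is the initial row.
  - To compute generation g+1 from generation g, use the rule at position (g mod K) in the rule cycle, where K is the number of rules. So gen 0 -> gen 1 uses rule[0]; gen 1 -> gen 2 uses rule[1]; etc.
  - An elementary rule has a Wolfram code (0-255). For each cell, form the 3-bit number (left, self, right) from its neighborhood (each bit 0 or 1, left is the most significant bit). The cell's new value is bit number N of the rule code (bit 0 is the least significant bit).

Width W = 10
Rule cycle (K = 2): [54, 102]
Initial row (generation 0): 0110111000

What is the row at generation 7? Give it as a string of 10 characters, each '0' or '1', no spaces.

Gen 0: 0110111000
Gen 1 (rule 54): 1001000100
Gen 2 (rule 102): 1011001100
Gen 3 (rule 54): 1100110010
Gen 4 (rule 102): 0101010110
Gen 5 (rule 54): 1111111001
Gen 6 (rule 102): 0000001011
Gen 7 (rule 54): 0000011100

Answer: 0000011100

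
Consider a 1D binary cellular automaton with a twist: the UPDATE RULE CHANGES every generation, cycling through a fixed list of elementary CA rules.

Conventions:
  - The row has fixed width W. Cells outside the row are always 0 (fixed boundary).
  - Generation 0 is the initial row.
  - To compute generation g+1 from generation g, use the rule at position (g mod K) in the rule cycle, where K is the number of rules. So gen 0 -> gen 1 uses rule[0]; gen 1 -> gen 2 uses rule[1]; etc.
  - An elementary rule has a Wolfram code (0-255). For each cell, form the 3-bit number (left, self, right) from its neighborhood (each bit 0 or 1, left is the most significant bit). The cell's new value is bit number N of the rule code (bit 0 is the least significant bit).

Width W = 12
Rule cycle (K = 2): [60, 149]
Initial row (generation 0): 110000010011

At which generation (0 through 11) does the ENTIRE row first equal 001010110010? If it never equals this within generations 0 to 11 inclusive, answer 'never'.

Answer: 10

Derivation:
Gen 0: 110000010011
Gen 1 (rule 60): 101000011010
Gen 2 (rule 149): 101111000011
Gen 3 (rule 60): 111000100010
Gen 4 (rule 149): 010110111011
Gen 5 (rule 60): 011101100110
Gen 6 (rule 149): 001000010001
Gen 7 (rule 60): 001100011001
Gen 8 (rule 149): 100011000101
Gen 9 (rule 60): 110010100111
Gen 10 (rule 149): 001010110010
Gen 11 (rule 60): 001111101011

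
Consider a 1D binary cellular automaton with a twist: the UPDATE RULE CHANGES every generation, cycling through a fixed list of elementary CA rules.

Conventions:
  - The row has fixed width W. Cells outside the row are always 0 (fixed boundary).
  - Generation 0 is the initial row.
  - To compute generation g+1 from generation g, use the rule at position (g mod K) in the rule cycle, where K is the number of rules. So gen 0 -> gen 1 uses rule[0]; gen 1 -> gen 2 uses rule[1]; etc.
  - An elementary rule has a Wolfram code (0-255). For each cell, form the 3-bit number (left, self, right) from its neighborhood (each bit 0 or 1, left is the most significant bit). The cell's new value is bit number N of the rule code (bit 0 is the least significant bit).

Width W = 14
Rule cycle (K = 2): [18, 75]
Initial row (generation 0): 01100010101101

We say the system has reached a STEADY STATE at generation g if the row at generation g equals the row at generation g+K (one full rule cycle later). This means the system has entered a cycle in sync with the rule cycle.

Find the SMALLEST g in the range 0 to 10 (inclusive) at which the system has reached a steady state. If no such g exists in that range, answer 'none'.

Gen 0: 01100010101101
Gen 1 (rule 18): 10010100000000
Gen 2 (rule 75): 00100001111111
Gen 3 (rule 18): 01010010000000
Gen 4 (rule 75): 10000100111111
Gen 5 (rule 18): 01001011000000
Gen 6 (rule 75): 10010011011111
Gen 7 (rule 18): 01101100000000
Gen 8 (rule 75): 11101101111111
Gen 9 (rule 18): 00000000000000
Gen 10 (rule 75): 11111111111111
Gen 11 (rule 18): 00000000000000
Gen 12 (rule 75): 11111111111111

Answer: 9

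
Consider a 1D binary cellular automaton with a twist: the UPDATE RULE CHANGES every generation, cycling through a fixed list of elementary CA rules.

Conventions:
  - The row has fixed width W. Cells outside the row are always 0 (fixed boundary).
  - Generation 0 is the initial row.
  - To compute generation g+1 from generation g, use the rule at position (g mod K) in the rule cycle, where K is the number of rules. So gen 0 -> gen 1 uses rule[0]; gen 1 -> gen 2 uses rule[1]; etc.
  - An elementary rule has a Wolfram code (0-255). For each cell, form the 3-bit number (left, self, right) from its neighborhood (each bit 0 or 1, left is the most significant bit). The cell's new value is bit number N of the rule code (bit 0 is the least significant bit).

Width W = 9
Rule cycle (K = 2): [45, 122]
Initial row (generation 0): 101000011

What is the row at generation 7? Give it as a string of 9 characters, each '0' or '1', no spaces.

Gen 0: 101000011
Gen 1 (rule 45): 111011010
Gen 2 (rule 122): 101111101
Gen 3 (rule 45): 111000011
Gen 4 (rule 122): 101100111
Gen 5 (rule 45): 111000100
Gen 6 (rule 122): 101101010
Gen 7 (rule 45): 111011110

Answer: 111011110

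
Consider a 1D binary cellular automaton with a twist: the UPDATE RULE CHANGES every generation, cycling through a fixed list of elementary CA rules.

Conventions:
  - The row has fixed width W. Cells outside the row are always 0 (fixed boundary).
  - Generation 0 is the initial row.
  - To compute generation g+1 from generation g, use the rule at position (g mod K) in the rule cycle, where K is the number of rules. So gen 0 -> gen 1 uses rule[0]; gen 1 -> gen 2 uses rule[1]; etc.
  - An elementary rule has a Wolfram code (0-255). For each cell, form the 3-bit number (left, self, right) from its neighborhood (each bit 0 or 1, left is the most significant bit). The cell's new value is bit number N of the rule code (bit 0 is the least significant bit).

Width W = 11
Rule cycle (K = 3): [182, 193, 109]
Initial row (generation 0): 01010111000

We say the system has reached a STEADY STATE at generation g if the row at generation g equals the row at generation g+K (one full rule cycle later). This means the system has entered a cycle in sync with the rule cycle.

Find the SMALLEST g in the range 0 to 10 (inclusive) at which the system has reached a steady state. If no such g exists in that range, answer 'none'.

Answer: none

Derivation:
Gen 0: 01010111000
Gen 1 (rule 182): 11111010100
Gen 2 (rule 193): 01111000001
Gen 3 (rule 109): 01001011101
Gen 4 (rule 182): 11111101011
Gen 5 (rule 193): 01111100001
Gen 6 (rule 109): 01000101101
Gen 7 (rule 182): 11101110011
Gen 8 (rule 193): 01100110001
Gen 9 (rule 109): 01100110101
Gen 10 (rule 182): 10011001111
Gen 11 (rule 193): 00001000111
Gen 12 (rule 109): 11101010101
Gen 13 (rule 182): 01011111111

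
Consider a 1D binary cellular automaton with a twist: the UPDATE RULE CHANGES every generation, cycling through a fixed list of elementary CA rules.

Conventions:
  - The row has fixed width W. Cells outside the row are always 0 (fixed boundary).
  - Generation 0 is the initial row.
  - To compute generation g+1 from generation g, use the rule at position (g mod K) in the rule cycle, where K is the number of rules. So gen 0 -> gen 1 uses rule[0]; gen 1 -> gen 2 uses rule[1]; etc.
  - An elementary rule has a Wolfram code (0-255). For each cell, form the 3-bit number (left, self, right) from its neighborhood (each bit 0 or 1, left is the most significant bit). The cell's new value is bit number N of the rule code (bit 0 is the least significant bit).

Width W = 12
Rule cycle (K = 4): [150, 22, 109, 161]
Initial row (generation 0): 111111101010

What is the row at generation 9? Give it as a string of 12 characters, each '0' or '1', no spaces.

Answer: 011001001011

Derivation:
Gen 0: 111111101010
Gen 1 (rule 150): 011111001011
Gen 2 (rule 22): 100000111000
Gen 3 (rule 109): 101110101011
Gen 4 (rule 161): 010101010100
Gen 5 (rule 150): 110101010110
Gen 6 (rule 22): 000101010001
Gen 7 (rule 109): 110111110101
Gen 8 (rule 161): 001011101010
Gen 9 (rule 150): 011001001011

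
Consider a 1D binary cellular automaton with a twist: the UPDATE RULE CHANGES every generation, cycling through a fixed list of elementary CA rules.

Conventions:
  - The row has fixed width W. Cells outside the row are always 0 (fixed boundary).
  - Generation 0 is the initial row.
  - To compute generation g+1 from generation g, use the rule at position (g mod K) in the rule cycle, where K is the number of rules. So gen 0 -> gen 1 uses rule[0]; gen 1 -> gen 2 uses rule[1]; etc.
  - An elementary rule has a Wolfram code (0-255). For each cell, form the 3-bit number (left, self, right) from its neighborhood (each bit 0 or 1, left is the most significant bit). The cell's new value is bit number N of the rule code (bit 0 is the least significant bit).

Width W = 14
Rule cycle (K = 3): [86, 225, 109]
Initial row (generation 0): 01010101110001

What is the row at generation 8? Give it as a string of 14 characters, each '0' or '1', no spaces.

Answer: 01011111000010

Derivation:
Gen 0: 01010101110001
Gen 1 (rule 86): 11010100011011
Gen 2 (rule 225): 01101001001101
Gen 3 (rule 109): 01111001001111
Gen 4 (rule 86): 10001111110001
Gen 5 (rule 225): 00100111110100
Gen 6 (rule 109): 10100100011101
Gen 7 (rule 86): 10111110100101
Gen 8 (rule 225): 01011111000010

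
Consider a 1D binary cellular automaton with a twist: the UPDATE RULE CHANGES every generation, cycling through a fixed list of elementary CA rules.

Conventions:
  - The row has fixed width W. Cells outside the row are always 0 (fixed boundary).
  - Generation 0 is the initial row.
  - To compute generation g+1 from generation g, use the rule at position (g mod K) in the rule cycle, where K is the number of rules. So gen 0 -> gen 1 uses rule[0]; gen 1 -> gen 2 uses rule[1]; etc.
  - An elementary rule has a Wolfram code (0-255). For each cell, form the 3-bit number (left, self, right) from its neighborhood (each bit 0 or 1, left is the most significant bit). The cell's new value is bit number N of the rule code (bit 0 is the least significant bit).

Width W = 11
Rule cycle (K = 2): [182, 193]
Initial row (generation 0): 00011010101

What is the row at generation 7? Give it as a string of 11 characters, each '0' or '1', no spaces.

Answer: 10110100000

Derivation:
Gen 0: 00011010101
Gen 1 (rule 182): 00100111111
Gen 2 (rule 193): 10000011111
Gen 3 (rule 182): 11000101110
Gen 4 (rule 193): 01010000110
Gen 5 (rule 182): 11111001001
Gen 6 (rule 193): 01111000000
Gen 7 (rule 182): 10110100000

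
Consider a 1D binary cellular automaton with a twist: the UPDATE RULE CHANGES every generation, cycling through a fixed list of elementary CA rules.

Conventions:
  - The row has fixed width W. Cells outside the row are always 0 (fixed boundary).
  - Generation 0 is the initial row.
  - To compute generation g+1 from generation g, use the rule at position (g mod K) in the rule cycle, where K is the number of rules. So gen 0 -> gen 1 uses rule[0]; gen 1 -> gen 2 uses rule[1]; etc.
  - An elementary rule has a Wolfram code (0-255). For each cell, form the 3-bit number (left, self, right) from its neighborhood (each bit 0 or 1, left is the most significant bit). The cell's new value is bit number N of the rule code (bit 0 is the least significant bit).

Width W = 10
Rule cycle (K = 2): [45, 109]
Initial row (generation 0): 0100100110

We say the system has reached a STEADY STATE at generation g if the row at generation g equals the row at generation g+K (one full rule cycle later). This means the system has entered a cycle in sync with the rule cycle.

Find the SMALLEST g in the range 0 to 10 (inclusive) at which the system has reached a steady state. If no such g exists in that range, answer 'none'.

Answer: 2

Derivation:
Gen 0: 0100100110
Gen 1 (rule 45): 0100100100
Gen 2 (rule 109): 0100100101
Gen 3 (rule 45): 0100100111
Gen 4 (rule 109): 0100100101
Gen 5 (rule 45): 0100100111
Gen 6 (rule 109): 0100100101
Gen 7 (rule 45): 0100100111
Gen 8 (rule 109): 0100100101
Gen 9 (rule 45): 0100100111
Gen 10 (rule 109): 0100100101
Gen 11 (rule 45): 0100100111
Gen 12 (rule 109): 0100100101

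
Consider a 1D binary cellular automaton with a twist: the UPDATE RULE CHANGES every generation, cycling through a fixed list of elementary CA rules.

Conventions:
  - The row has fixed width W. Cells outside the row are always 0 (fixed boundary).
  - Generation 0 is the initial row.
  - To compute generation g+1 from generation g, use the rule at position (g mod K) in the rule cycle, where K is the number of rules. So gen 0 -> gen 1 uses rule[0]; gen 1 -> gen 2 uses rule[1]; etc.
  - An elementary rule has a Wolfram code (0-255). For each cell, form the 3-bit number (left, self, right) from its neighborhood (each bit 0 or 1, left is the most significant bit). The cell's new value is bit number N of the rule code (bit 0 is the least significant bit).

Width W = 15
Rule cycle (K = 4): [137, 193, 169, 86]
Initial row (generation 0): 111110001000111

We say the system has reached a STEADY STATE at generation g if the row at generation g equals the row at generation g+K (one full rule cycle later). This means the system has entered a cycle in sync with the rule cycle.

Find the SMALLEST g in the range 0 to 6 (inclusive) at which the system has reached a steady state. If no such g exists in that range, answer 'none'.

Answer: none

Derivation:
Gen 0: 111110001000111
Gen 1 (rule 137): 111100100010110
Gen 2 (rule 193): 011100001000010
Gen 3 (rule 169): 011001100011000
Gen 4 (rule 86): 101110110101100
Gen 5 (rule 137): 001100100001001
Gen 6 (rule 193): 100100001100000
Gen 7 (rule 169): 000001101001111
Gen 8 (rule 86): 000010101110001
Gen 9 (rule 137): 111000001100100
Gen 10 (rule 193): 011011100100001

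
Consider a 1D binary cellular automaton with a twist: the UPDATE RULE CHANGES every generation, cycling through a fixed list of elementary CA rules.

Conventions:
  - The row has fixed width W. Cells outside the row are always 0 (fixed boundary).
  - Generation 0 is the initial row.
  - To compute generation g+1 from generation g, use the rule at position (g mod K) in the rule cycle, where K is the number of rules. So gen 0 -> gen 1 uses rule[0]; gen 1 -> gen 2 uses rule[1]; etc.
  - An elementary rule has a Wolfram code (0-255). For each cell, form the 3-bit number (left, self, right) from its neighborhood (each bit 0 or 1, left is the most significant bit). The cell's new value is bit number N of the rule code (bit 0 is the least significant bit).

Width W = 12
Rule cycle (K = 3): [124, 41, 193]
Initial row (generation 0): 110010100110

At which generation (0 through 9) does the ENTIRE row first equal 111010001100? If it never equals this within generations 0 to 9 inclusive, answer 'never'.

Answer: 5

Derivation:
Gen 0: 110010100110
Gen 1 (rule 124): 111011110111
Gen 2 (rule 41): 100110001100
Gen 3 (rule 193): 000010100101
Gen 4 (rule 124): 000011110111
Gen 5 (rule 41): 111010001100
Gen 6 (rule 193): 011000100101
Gen 7 (rule 124): 011100110111
Gen 8 (rule 41): 010000101100
Gen 9 (rule 193): 000110000101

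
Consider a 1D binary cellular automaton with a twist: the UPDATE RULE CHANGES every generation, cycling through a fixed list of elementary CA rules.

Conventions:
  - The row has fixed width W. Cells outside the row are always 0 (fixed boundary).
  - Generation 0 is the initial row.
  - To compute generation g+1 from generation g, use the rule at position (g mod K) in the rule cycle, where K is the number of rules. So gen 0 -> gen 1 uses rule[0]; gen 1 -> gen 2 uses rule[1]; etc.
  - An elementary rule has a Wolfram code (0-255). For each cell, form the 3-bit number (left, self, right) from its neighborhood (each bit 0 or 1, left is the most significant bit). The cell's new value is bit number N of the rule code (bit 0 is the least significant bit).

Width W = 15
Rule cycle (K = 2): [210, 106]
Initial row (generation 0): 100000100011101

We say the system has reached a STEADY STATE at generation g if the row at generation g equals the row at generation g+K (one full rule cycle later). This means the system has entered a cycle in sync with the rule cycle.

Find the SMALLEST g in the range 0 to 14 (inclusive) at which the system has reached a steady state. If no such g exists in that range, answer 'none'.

Answer: none

Derivation:
Gen 0: 100000100011101
Gen 1 (rule 210): 010001010101100
Gen 2 (rule 106): 100010101011100
Gen 3 (rule 210): 010100000001110
Gen 4 (rule 106): 101000000011010
Gen 5 (rule 210): 000100000101001
Gen 6 (rule 106): 001000001010010
Gen 7 (rule 210): 010100010001101
Gen 8 (rule 106): 101000100011110
Gen 9 (rule 210): 000101010101111
Gen 10 (rule 106): 001010101011001
Gen 11 (rule 210): 010000000001110
Gen 12 (rule 106): 100000000011010
Gen 13 (rule 210): 010000000101001
Gen 14 (rule 106): 100000001010010
Gen 15 (rule 210): 010000010001101
Gen 16 (rule 106): 100000100011110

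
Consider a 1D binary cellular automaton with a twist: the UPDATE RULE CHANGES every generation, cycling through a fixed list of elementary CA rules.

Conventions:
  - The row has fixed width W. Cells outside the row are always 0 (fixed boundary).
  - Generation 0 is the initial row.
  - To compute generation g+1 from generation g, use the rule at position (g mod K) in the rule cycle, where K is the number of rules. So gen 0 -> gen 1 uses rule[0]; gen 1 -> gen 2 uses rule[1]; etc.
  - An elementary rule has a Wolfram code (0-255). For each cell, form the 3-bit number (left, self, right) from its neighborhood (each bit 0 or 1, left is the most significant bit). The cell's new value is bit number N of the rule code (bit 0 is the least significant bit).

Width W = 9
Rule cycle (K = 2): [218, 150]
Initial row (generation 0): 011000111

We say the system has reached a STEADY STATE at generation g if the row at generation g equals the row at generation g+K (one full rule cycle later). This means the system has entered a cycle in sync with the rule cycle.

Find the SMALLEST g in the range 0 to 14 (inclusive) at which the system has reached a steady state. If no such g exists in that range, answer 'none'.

Gen 0: 011000111
Gen 1 (rule 218): 111101111
Gen 2 (rule 150): 011000110
Gen 3 (rule 218): 111101111
Gen 4 (rule 150): 011000110
Gen 5 (rule 218): 111101111
Gen 6 (rule 150): 011000110
Gen 7 (rule 218): 111101111
Gen 8 (rule 150): 011000110
Gen 9 (rule 218): 111101111
Gen 10 (rule 150): 011000110
Gen 11 (rule 218): 111101111
Gen 12 (rule 150): 011000110
Gen 13 (rule 218): 111101111
Gen 14 (rule 150): 011000110
Gen 15 (rule 218): 111101111
Gen 16 (rule 150): 011000110

Answer: 1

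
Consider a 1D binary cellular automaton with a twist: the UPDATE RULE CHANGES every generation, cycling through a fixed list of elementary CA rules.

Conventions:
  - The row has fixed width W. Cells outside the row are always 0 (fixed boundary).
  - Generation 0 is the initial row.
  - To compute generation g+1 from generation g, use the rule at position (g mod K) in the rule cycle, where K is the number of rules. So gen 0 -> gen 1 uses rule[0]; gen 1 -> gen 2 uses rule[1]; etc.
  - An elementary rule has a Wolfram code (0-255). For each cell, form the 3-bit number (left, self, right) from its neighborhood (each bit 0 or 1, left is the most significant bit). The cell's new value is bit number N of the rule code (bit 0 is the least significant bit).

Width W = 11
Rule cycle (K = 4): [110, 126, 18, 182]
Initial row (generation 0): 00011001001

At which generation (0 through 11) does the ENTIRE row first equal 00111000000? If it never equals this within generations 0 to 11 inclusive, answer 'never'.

Answer: 8

Derivation:
Gen 0: 00011001001
Gen 1 (rule 110): 00111011011
Gen 2 (rule 126): 01101111111
Gen 3 (rule 18): 10000000000
Gen 4 (rule 182): 11000000000
Gen 5 (rule 110): 11000000000
Gen 6 (rule 126): 11100000000
Gen 7 (rule 18): 00010000000
Gen 8 (rule 182): 00111000000
Gen 9 (rule 110): 01101000000
Gen 10 (rule 126): 11111100000
Gen 11 (rule 18): 00000010000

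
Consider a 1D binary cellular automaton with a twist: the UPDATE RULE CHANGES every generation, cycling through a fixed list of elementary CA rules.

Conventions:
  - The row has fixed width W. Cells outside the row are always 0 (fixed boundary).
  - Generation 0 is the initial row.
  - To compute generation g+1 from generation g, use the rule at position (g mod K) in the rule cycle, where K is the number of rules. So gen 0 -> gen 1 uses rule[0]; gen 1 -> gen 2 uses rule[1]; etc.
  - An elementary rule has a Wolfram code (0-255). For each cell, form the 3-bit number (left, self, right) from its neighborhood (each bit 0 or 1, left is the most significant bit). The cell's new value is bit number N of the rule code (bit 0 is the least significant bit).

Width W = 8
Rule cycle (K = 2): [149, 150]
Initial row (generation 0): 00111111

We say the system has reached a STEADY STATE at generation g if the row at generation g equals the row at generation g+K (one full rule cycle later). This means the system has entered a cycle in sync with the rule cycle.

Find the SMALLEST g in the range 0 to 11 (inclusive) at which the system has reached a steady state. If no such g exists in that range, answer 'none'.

Answer: none

Derivation:
Gen 0: 00111111
Gen 1 (rule 149): 10011110
Gen 2 (rule 150): 11101101
Gen 3 (rule 149): 01000001
Gen 4 (rule 150): 11100011
Gen 5 (rule 149): 01011000
Gen 6 (rule 150): 11000100
Gen 7 (rule 149): 00110111
Gen 8 (rule 150): 01000010
Gen 9 (rule 149): 01111011
Gen 10 (rule 150): 10110000
Gen 11 (rule 149): 10001111
Gen 12 (rule 150): 11010110
Gen 13 (rule 149): 00010001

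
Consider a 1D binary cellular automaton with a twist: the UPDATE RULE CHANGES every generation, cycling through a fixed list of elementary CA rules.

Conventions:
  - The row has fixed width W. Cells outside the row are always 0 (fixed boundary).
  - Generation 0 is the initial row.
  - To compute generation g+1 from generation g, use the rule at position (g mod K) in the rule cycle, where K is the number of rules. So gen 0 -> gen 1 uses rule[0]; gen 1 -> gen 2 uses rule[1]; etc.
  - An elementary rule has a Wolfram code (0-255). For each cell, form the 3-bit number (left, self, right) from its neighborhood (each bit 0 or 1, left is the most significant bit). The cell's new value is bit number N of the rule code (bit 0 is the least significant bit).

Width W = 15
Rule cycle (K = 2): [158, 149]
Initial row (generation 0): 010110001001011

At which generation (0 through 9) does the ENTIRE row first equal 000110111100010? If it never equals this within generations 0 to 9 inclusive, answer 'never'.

Gen 0: 010110001001011
Gen 1 (rule 158): 110101011111010
Gen 2 (rule 149): 000101001110011
Gen 3 (rule 158): 001101111101110
Gen 4 (rule 149): 100000111000101
Gen 5 (rule 158): 110001110101101
Gen 6 (rule 149): 001100100100001
Gen 7 (rule 158): 011011111110011
Gen 8 (rule 149): 000001111101000
Gen 9 (rule 158): 000011111001100

Answer: never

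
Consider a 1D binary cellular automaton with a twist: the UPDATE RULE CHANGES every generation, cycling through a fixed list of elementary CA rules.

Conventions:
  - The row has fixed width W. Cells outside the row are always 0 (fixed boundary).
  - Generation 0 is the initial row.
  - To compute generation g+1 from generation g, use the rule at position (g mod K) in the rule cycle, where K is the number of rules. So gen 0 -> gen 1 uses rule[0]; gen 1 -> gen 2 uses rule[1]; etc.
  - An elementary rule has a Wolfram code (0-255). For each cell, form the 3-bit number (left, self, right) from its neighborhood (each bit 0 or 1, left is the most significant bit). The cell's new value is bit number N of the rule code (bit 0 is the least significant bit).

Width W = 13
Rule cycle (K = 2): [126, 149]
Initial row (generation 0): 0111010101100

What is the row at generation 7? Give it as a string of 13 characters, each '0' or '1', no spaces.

Gen 0: 0111010101100
Gen 1 (rule 126): 1101111111110
Gen 2 (rule 149): 0000111111101
Gen 3 (rule 126): 0001100000111
Gen 4 (rule 149): 1100011110010
Gen 5 (rule 126): 1110110011111
Gen 6 (rule 149): 0100001001110
Gen 7 (rule 126): 1110011111011

Answer: 1110011111011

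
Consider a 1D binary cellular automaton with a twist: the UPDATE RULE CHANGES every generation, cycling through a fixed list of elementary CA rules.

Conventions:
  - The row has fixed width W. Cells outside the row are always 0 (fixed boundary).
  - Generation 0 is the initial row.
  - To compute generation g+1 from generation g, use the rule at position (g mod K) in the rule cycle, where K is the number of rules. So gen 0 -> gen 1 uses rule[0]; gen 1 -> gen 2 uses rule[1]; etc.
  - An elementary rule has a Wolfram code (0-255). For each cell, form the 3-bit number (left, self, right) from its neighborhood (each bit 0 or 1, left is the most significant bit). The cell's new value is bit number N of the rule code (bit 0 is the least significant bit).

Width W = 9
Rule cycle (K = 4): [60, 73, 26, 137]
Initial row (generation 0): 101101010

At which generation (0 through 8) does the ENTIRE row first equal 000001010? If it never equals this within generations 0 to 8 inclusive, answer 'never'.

Gen 0: 101101010
Gen 1 (rule 60): 111011111
Gen 2 (rule 73): 101010001
Gen 3 (rule 26): 000001010
Gen 4 (rule 137): 111100000
Gen 5 (rule 60): 100010000
Gen 6 (rule 73): 001000111
Gen 7 (rule 26): 010101100
Gen 8 (rule 137): 000001001

Answer: 3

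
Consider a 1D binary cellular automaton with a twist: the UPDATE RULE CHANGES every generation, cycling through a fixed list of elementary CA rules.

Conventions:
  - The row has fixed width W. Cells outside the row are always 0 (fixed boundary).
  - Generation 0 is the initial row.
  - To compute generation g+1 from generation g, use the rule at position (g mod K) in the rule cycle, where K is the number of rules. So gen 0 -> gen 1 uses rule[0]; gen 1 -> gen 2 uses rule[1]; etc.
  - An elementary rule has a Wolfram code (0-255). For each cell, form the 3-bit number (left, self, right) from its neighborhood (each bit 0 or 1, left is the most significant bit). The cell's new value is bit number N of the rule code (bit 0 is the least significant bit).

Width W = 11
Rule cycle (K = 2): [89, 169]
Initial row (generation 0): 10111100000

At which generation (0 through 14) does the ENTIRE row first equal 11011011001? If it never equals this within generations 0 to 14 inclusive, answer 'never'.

Answer: never

Derivation:
Gen 0: 10111100000
Gen 1 (rule 89): 00100111111
Gen 2 (rule 169): 10000111110
Gen 3 (rule 89): 01110100011
Gen 4 (rule 169): 01101001010
Gen 5 (rule 89): 01100100001
Gen 6 (rule 169): 01000001100
Gen 7 (rule 89): 00111101111
Gen 8 (rule 169): 10111011110
Gen 9 (rule 89): 00101010011
Gen 10 (rule 169): 10010100010
Gen 11 (rule 89): 01000011001
Gen 12 (rule 169): 00011010000
Gen 13 (rule 89): 11011001111
Gen 14 (rule 169): 10110001110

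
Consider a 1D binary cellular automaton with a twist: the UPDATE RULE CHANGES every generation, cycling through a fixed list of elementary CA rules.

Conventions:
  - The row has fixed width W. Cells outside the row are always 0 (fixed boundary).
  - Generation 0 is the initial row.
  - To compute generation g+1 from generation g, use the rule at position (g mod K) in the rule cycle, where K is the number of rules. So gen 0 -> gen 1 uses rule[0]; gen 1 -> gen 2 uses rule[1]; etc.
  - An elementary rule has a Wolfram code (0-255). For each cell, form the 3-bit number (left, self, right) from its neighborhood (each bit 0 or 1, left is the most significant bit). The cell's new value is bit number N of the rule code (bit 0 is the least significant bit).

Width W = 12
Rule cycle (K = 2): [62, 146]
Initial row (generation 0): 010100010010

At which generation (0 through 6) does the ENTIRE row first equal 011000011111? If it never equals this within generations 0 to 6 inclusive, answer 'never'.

Answer: never

Derivation:
Gen 0: 010100010010
Gen 1 (rule 62): 111110111111
Gen 2 (rule 146): 011100011110
Gen 3 (rule 62): 110010110001
Gen 4 (rule 146): 001100001010
Gen 5 (rule 62): 011010011111
Gen 6 (rule 146): 100001101110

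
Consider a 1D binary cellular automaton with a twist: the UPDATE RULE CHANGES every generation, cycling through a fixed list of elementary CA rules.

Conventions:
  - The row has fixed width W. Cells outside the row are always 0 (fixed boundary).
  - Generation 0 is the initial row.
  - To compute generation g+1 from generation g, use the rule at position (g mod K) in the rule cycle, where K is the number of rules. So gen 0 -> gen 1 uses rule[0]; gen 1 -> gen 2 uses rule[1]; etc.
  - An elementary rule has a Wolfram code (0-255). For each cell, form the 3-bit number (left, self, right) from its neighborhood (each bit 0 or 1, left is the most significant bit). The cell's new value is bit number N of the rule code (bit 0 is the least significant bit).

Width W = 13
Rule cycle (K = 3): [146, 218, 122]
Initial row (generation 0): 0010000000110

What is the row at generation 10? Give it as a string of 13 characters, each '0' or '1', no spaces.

Answer: 1000000001010

Derivation:
Gen 0: 0010000000110
Gen 1 (rule 146): 0101000001001
Gen 2 (rule 218): 1000100010110
Gen 3 (rule 122): 0101010101111
Gen 4 (rule 146): 1000000000110
Gen 5 (rule 218): 0100000001111
Gen 6 (rule 122): 1010000011001
Gen 7 (rule 146): 0001000100110
Gen 8 (rule 218): 0010101011111
Gen 9 (rule 122): 0101010110001
Gen 10 (rule 146): 1000000001010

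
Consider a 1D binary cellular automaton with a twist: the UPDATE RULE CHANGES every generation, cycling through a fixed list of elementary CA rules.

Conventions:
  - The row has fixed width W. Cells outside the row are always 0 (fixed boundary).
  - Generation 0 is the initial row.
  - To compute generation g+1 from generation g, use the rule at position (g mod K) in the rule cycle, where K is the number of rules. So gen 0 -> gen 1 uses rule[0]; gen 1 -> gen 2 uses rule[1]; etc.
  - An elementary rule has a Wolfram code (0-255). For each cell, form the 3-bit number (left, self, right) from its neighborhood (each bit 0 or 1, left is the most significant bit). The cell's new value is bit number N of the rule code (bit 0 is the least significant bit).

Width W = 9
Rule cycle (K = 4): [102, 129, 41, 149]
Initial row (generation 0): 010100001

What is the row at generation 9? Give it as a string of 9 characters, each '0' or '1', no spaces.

Answer: 110111101

Derivation:
Gen 0: 010100001
Gen 1 (rule 102): 111100011
Gen 2 (rule 129): 011001000
Gen 3 (rule 41): 010000011
Gen 4 (rule 149): 011111000
Gen 5 (rule 102): 100001000
Gen 6 (rule 129): 001100011
Gen 7 (rule 41): 101001010
Gen 8 (rule 149): 101101011
Gen 9 (rule 102): 110111101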